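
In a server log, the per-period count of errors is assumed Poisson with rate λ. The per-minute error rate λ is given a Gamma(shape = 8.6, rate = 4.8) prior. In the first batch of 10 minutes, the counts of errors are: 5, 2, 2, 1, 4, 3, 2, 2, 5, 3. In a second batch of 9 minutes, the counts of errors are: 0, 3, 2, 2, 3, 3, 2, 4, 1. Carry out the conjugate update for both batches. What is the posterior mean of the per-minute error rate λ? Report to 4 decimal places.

With a Gamma(shape α, rate β) prior, the Poisson likelihood is conjugate: the posterior is Gamma(α + ΣXᵢ, β + n).
Batch 1: sum of counts S = 29 over n = 10 minutes.
After batch 1: Gamma(α+S, β+n) = Gamma(8.6+29, 4.8+10) = Gamma(37.6, 14.8).
Batch 2: sum of counts S = 20 over n = 9 minutes.
After batch 2: Gamma(α+S, β+n) = Gamma(37.6+20, 14.8+9) = Gamma(57.6, 23.8).
Posterior mean = α/β = 57.6/23.8 = 2.4202.

2.4202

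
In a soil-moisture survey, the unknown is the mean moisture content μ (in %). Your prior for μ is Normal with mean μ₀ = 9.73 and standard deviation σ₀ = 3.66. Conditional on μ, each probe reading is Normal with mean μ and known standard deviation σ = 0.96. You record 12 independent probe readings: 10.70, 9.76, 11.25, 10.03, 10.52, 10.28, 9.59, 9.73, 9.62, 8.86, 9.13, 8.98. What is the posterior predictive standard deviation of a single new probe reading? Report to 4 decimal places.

0.9990

For Normal data with known variance σ², a Normal(μ₀, σ₀²) prior on μ is conjugate. Posterior precision = 1/σ₀² + n/σ²; posterior mean is the precision-weighted average of μ₀ and x̄.
σ₀² = 3.66² = 13.3956, σ² = 0.96² = 0.9216; σ² + n·σ₀² = 0.9216 + 12·13.3956 = 161.6688.
Posterior precision = 1/σ₀² + n/σ² = 1/13.3956 + 12/0.9216 = (σ² + n·σ₀²)/(σ₀²σ²) = 161.6688/(13.3956·0.9216); posterior variance σₙ² = σ₀²σ²/(σ² + n·σ₀²) = 13.3956·0.9216/161.6688 = 0.076362.
Predictive variance for one new observation = σₙ² + σ² = 13.3956·0.9216/161.6688 + 0.9216 = σ²·(σ₀² + 161.6688)/161.6688 = 0.9216·175.0644/161.6688 = 0.997962; SD = √(0.9216·175.0644/161.6688) = 0.9990.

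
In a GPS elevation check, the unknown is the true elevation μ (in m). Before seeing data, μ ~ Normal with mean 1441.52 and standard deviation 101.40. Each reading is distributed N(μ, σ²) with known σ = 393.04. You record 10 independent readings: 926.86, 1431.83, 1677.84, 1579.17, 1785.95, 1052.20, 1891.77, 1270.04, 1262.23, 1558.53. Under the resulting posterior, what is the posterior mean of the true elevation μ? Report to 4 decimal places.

1442.3680

For Normal data with known variance σ², a Normal(μ₀, σ₀²) prior on μ is conjugate. Posterior precision = 1/σ₀² + n/σ²; posterior mean is the precision-weighted average of μ₀ and x̄.
Σxᵢ = 926.86 + 1431.83 + 1677.84 + 1579.17 + 1785.95 + 1052.20 + 1891.77 + 1270.04 + 1262.23 + 1558.53 = 14436.42, so n·x̄ = 14436.42.
σ₀² = 101.40² = 10281.96, σ² = 393.04² = 154480.4416; σ² + n·σ₀² = 154480.4416 + 10·10281.96 = 257300.0416.
Posterior mean = (μ₀/σ₀² + n·x̄/σ²)/(1/σ₀² + n/σ²) = (σ²·μ₀ + σ₀²·n·x̄)/(σ² + n·σ₀²) = (154480.4416·1441.52 + 10281.96·14436.42)/257300.0416 = 371121339.158432/257300.0416 = 1442.3680.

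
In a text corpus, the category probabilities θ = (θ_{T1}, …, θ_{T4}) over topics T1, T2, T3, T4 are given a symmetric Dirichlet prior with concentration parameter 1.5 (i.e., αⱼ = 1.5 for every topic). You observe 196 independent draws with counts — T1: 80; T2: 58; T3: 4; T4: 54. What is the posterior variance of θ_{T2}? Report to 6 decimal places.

The Dirichlet prior is conjugate to the Multinomial likelihood: each posterior αⱼ = prior αⱼ + observed count nⱼ.
Posterior concentration: (81.5, 59.5, 5.5, 55.5), total = 202.0.
Var[θ_j] = α_j(Σα−α_j)/((Σα)²(Σα+1)) = 59.5·142.5/(202.0²·203.0) = 0.001024.

0.001024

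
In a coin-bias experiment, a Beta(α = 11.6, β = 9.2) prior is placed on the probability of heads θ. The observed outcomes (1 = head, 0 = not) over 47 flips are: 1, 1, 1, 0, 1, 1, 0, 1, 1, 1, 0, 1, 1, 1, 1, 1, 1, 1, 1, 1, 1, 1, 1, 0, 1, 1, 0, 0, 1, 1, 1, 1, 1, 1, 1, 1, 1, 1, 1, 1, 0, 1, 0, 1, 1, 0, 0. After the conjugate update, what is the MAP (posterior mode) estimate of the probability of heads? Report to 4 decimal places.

0.7234

The Beta prior is conjugate to a Binomial/Bernoulli likelihood; the update adds successes to α and failures to β.
Posterior: Beta(α+k, β+n−k) = Beta(11.6+37, 9.2+10) = Beta(48.6, 19.2).
Mode of Beta(a,b) for a,b>1 is (a−1)/(a+b−2) = 47.6/65.8 = 0.7234.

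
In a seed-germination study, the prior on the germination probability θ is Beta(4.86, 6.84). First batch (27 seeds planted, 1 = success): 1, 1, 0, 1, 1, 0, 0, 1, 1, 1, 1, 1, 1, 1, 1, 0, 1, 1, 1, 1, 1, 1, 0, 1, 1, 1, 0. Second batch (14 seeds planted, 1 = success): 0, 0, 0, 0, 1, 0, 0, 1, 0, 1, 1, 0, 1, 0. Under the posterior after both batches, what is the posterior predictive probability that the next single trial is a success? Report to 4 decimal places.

0.5856

The Beta prior is conjugate to a Binomial/Bernoulli likelihood; the update adds successes to α and failures to β.
After batch 1: Beta(4.86+21, 6.84+6) = Beta(25.86, 12.84).
After batch 2: Beta(25.86+5, 12.84+9) = Beta(30.86, 21.84).
For a single future Bernoulli trial, P(success | data) = α/(α+β) = 0.5856.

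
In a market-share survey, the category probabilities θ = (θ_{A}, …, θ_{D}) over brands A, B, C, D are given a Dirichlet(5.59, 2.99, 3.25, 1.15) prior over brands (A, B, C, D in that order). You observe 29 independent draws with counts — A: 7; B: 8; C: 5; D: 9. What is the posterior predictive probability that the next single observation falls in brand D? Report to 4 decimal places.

0.2418

The Dirichlet prior is conjugate to the Multinomial likelihood: each posterior αⱼ = prior αⱼ + observed count nⱼ.
Posterior concentration: (12.59, 10.99, 8.25, 10.15), total = 41.98.
P(next = D | data) = α_{D}/Σα = 0.2418.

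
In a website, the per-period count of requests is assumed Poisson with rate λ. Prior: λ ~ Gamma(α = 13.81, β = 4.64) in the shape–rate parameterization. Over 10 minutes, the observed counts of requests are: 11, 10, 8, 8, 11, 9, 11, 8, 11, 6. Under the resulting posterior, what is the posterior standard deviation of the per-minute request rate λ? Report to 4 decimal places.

With a Gamma(shape α, rate β) prior, the Poisson likelihood is conjugate: the posterior is Gamma(α + ΣXᵢ, β + n).
Sum of counts S = 93 over n = 10 minutes.
Posterior: Gamma(α+S, β+n) = Gamma(13.81+93, 4.64+10) = Gamma(106.81, 14.64).
SD = √α/β = √106.81/14.64 = 0.7059.

0.7059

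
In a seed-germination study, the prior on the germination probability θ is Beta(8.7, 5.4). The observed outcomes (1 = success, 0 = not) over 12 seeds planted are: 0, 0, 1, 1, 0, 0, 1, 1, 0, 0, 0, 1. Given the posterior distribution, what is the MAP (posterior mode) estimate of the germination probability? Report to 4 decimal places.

The Beta prior is conjugate to a Binomial/Bernoulli likelihood; the update adds successes to α and failures to β.
Posterior: Beta(α+k, β+n−k) = Beta(8.7+5, 5.4+7) = Beta(13.7, 12.4).
Mode of Beta(a,b) for a,b>1 is (a−1)/(a+b−2) = 12.7/24.1 = 0.5270.

0.5270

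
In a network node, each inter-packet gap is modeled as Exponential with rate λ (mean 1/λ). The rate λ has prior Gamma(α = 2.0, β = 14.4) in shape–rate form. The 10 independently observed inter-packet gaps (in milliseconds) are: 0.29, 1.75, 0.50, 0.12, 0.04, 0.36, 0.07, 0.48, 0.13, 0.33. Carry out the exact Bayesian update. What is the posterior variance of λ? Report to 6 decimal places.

With a Gamma(shape α, rate β) prior on the exponential rate λ, the posterior after n observations with total T = Σxᵢ is Gamma(α+n, β+T).
Sum of observations T = 4.07 milliseconds; n = 10.
Posterior: Gamma(2.0+10, 14.4+4.07) = Gamma(12.0, 18.47).
Var = α/β² = 0.035176.

0.035176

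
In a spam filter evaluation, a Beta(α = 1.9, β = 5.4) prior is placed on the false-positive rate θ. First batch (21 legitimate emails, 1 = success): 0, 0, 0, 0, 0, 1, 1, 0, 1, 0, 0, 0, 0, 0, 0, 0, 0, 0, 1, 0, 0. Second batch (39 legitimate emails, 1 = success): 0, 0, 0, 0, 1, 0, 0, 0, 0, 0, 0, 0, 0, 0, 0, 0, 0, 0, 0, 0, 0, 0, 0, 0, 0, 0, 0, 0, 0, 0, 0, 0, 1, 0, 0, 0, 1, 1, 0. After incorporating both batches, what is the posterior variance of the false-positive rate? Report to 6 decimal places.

The Beta prior is conjugate to a Binomial/Bernoulli likelihood; the update adds successes to α and failures to β.
After batch 1: Beta(1.9+4, 5.4+17) = Beta(5.9, 22.4).
After batch 2: Beta(5.9+4, 22.4+35) = Beta(9.9, 57.4).
Var = αβ/((α+β)²(α+β+1)) = 9.9·57.4/(67.3²·68.3) = 0.001837.

0.001837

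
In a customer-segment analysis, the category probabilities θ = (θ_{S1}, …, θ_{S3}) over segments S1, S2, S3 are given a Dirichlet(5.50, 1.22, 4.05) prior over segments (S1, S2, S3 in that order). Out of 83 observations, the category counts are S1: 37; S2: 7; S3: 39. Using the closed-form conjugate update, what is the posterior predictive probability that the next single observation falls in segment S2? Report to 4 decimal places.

0.0877

The Dirichlet prior is conjugate to the Multinomial likelihood: each posterior αⱼ = prior αⱼ + observed count nⱼ.
Posterior concentration: (42.50, 8.22, 43.05), total = 93.77.
P(next = S2 | data) = α_{S2}/Σα = 0.0877.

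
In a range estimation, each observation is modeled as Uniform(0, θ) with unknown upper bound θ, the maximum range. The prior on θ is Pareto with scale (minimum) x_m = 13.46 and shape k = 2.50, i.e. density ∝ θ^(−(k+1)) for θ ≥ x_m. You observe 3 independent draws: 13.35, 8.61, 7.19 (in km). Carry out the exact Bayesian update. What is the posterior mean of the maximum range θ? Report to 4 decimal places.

16.4511

A Pareto(scale x_m, shape k) prior on the upper bound θ of Uniform(0, θ) is conjugate: posterior is Pareto(max(x_m, max xᵢ), k + n).
Sample maximum = 13.35; prior scale x_m = 13.46 → posterior scale = max = 13.46.
Posterior shape = 2.50 + 3 = 5.50.
E[θ|data] = k·x_m/(k−1) = 5.50·13.46/4.50 = 16.4511.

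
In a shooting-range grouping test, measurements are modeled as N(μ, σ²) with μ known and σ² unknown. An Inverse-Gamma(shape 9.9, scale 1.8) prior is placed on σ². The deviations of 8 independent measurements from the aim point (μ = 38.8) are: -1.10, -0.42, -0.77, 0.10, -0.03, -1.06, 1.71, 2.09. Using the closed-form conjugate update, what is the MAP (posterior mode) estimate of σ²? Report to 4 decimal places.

With known mean μ and an Inverse-Gamma(α, β) prior on σ², the Normal likelihood is conjugate: posterior is Inv-Gamma(α + n/2, β + Σ(xᵢ−μ)²/2).
Σ(xᵢ−μ)² = (-1.10)² + (-0.42)² + (-0.77)² + (0.10)² + (-0.03)² + (-1.06)² + (1.71)² + (2.09)² = 10.4060.
Posterior: Inv-Gamma(9.9 + 8/2, 1.8 + 10.4060/2) = Inv-Gamma(13.90, 7.00300).
Mode = β/(α+1) = 7.00300/14.90 = 0.4700.

0.4700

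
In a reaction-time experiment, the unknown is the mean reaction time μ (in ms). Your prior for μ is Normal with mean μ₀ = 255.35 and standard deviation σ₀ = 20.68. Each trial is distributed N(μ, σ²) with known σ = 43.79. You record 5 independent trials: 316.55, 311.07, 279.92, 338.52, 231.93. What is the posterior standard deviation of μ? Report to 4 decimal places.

For Normal data with known variance σ², a Normal(μ₀, σ₀²) prior on μ is conjugate. Posterior precision = 1/σ₀² + n/σ²; posterior mean is the precision-weighted average of μ₀ and x̄.
σ₀² = 20.68² = 427.6624, σ² = 43.79² = 1917.5641; σ² + n·σ₀² = 1917.5641 + 5·427.6624 = 4055.8761.
Posterior precision = 1/σ₀² + n/σ² = 1/427.6624 + 5/1917.5641 = (σ² + n·σ₀²)/(σ₀²σ²) = 4055.8761/(427.6624·1917.5641); posterior variance σₙ² = σ₀²σ²/(σ² + n·σ₀²) = 427.6624·1917.5641/4055.8761 = 202.193076.
Posterior SD = √σₙ² = √(427.6624·1917.5641/4055.8761) = 14.2195.

14.2195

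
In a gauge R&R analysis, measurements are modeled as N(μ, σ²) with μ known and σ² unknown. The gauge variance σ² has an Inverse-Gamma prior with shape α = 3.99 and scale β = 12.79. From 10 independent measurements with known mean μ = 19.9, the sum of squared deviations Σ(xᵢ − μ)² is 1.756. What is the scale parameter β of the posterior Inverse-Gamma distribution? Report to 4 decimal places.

With known mean μ and an Inverse-Gamma(α, β) prior on σ², the Normal likelihood is conjugate: posterior is Inv-Gamma(α + n/2, β + Σ(xᵢ−μ)²/2).
Posterior: Inv-Gamma(3.99 + 10/2, 12.79 + 1.756/2) = Inv-Gamma(8.99, 13.6680).
Posterior β = 13.6680.

13.6680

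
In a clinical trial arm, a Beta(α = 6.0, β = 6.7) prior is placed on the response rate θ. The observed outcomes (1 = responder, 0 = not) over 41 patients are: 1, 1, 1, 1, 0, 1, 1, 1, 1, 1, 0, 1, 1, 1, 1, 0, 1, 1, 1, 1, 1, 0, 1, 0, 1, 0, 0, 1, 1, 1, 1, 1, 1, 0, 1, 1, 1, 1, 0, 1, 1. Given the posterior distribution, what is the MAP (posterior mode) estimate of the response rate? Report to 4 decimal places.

0.7157

The Beta prior is conjugate to a Binomial/Bernoulli likelihood; the update adds successes to α and failures to β.
Posterior: Beta(α+k, β+n−k) = Beta(6.0+32, 6.7+9) = Beta(38.0, 15.7).
Mode of Beta(a,b) for a,b>1 is (a−1)/(a+b−2) = 37.0/51.7 = 0.7157.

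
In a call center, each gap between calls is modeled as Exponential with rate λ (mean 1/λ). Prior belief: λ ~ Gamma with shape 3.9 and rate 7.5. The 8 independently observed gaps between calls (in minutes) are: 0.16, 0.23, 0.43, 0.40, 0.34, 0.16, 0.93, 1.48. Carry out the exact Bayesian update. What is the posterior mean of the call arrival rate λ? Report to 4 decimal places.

1.0232

With a Gamma(shape α, rate β) prior on the exponential rate λ, the posterior after n observations with total T = Σxᵢ is Gamma(α+n, β+T).
Sum of observations T = 4.13 minutes; n = 8.
Posterior: Gamma(3.9+8, 7.5+4.13) = Gamma(11.9, 11.63).
Posterior mean of λ = α/β = 11.9/11.63 = 1.0232.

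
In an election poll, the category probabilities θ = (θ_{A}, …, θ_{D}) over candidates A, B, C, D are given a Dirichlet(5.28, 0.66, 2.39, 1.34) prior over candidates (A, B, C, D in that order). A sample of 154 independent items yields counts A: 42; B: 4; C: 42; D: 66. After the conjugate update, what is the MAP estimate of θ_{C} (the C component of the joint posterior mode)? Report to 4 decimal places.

The Dirichlet prior is conjugate to the Multinomial likelihood: each posterior αⱼ = prior αⱼ + observed count nⱼ.
Posterior concentration: (47.28, 4.66, 44.39, 67.34), total = 163.67.
Joint mode component: (α_{C}−1)/(Σα−K) = 43.39/159.67 = 0.2717.

0.2717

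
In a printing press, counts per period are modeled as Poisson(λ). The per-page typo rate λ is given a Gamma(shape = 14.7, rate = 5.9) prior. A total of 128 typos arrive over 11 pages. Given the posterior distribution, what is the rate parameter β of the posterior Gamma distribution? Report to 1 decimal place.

16.9

With a Gamma(shape α, rate β) prior, the Poisson likelihood is conjugate: the posterior is Gamma(α + ΣXᵢ, β + n).
Posterior: Gamma(α+S, β+n) = Gamma(14.7+128, 5.9+11) = Gamma(142.7, 16.9).
Posterior β = 16.9.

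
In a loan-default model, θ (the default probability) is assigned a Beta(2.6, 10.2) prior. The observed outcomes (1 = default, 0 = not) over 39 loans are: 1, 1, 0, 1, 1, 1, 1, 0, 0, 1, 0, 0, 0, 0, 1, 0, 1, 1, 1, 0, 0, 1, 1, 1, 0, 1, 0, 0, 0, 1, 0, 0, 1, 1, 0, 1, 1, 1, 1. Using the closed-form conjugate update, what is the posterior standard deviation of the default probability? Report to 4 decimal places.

0.0687

The Beta prior is conjugate to a Binomial/Bernoulli likelihood; the update adds successes to α and failures to β.
Posterior: Beta(α+k, β+n−k) = Beta(2.6+22, 10.2+17) = Beta(24.6, 27.2).
Var = αβ/((α+β)²(α+β+1)) = 24.6·27.2/(51.8²·52.8) = 0.00472292; SD = √0.00472292 = 0.0687.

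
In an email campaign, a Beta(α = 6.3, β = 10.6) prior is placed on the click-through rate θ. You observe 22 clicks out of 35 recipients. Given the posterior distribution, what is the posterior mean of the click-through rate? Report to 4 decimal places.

The Beta prior is conjugate to a Binomial/Bernoulli likelihood; the update adds successes to α and failures to β.
Posterior: Beta(α+k, β+n−k) = Beta(6.3+22, 10.6+13) = Beta(28.3, 23.6).
Posterior mean = α/(α+β) = 28.3/51.9 = 0.5453.

0.5453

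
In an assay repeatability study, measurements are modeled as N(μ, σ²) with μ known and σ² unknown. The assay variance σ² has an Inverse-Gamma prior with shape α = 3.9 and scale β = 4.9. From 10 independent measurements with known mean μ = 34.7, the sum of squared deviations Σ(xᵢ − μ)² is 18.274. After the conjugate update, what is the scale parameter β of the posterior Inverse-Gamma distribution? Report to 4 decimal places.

With known mean μ and an Inverse-Gamma(α, β) prior on σ², the Normal likelihood is conjugate: posterior is Inv-Gamma(α + n/2, β + Σ(xᵢ−μ)²/2).
Posterior: Inv-Gamma(3.9 + 10/2, 4.9 + 18.274/2) = Inv-Gamma(8.90, 14.0370).
Posterior β = 14.0370.

14.0370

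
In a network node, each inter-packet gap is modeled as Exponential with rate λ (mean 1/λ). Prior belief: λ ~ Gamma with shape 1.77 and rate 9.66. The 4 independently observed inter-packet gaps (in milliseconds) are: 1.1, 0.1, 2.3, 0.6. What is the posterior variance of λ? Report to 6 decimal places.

With a Gamma(shape α, rate β) prior on the exponential rate λ, the posterior after n observations with total T = Σxᵢ is Gamma(α+n, β+T).
Sum of observations T = 4.1 milliseconds; n = 4.
Posterior: Gamma(1.77+4, 9.66+4.1) = Gamma(5.77, 13.76).
Var = α/β² = 0.030475.

0.030475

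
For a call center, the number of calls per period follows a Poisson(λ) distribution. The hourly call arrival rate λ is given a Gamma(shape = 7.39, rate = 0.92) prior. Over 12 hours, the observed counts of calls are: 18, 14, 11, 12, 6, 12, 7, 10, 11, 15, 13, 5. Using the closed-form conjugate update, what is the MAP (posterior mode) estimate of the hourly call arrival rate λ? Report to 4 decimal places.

With a Gamma(shape α, rate β) prior, the Poisson likelihood is conjugate: the posterior is Gamma(α + ΣXᵢ, β + n).
Sum of counts S = 134 over n = 12 hours.
Posterior: Gamma(α+S, β+n) = Gamma(7.39+134, 0.92+12) = Gamma(141.39, 12.92).
Mode of Gamma(α,β) for α≥1 is (α−1)/β = 140.39/12.92 = 10.8661.

10.8661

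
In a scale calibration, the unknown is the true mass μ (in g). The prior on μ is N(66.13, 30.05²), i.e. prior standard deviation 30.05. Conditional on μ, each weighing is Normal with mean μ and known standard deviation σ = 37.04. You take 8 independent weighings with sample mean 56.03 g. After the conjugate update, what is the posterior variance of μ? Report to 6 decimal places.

For Normal data with known variance σ², a Normal(μ₀, σ₀²) prior on μ is conjugate. Posterior precision = 1/σ₀² + n/σ²; posterior mean is the precision-weighted average of μ₀ and x̄.
σ₀² = 30.05² = 903.0025, σ² = 37.04² = 1371.9616; σ² + n·σ₀² = 1371.9616 + 8·903.0025 = 8595.9816.
Posterior precision = 1/σ₀² + n/σ² = 1/903.0025 + 8/1371.9616 = (σ² + n·σ₀²)/(σ₀²σ²) = 8595.9816/(903.0025·1371.9616); posterior variance σₙ² = σ₀²σ²/(σ² + n·σ₀²) = 903.0025·1371.9616/8595.9816 = 144.123709.

144.123709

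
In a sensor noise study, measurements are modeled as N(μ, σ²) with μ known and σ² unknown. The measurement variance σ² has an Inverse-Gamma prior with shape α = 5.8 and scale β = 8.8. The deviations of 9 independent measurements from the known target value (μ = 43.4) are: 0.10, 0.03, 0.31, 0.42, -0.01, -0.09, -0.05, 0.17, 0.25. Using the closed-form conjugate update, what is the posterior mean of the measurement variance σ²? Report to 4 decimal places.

0.9670

With known mean μ and an Inverse-Gamma(α, β) prior on σ², the Normal likelihood is conjugate: posterior is Inv-Gamma(α + n/2, β + Σ(xᵢ−μ)²/2).
Σ(xᵢ−μ)² = (0.10)² + (0.03)² + (0.31)² + (0.42)² + (-0.01)² + (-0.09)² + (-0.05)² + (0.17)² + (0.25)² = 0.3855.
Posterior: Inv-Gamma(5.8 + 9/2, 8.8 + 0.3855/2) = Inv-Gamma(10.30, 8.99275).
E[σ²|data] = β/(α−1) = 8.99275/9.30 = 0.9670.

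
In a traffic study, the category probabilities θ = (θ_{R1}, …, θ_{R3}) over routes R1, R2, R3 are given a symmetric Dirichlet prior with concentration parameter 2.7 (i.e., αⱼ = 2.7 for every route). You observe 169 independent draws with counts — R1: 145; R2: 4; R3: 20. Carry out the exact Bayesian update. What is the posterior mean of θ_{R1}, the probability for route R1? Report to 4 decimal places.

0.8340

The Dirichlet prior is conjugate to the Multinomial likelihood: each posterior αⱼ = prior αⱼ + observed count nⱼ.
Posterior concentration: (147.7, 6.7, 22.7), total = 177.1.
E[θ_{R1}|data] = α_{R1}/Σα = 147.7/177.1 = 0.8340.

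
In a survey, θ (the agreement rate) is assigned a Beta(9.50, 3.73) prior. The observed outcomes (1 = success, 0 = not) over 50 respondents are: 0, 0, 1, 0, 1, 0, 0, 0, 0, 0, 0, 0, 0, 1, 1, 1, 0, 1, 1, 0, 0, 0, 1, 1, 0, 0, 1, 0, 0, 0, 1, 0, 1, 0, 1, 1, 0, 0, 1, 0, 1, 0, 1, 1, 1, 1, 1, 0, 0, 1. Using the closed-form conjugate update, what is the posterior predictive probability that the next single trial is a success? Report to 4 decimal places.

The Beta prior is conjugate to a Binomial/Bernoulli likelihood; the update adds successes to α and failures to β.
Posterior: Beta(α+k, β+n−k) = Beta(9.50+22, 3.73+28) = Beta(31.50, 31.73).
For a single future Bernoulli trial, P(success | data) = α/(α+β) = 0.4982.

0.4982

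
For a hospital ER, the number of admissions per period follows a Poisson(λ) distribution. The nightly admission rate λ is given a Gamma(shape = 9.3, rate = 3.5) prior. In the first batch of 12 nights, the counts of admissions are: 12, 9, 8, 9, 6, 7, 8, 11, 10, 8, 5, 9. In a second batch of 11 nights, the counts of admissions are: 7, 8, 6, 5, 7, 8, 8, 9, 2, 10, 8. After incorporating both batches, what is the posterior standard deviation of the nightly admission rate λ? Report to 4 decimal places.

0.5192

With a Gamma(shape α, rate β) prior, the Poisson likelihood is conjugate: the posterior is Gamma(α + ΣXᵢ, β + n).
Batch 1: sum of counts S = 102 over n = 12 nights.
After batch 1: Gamma(α+S, β+n) = Gamma(9.3+102, 3.5+12) = Gamma(111.3, 15.5).
Batch 2: sum of counts S = 78 over n = 11 nights.
After batch 2: Gamma(α+S, β+n) = Gamma(111.3+78, 15.5+11) = Gamma(189.3, 26.5).
SD = √α/β = √189.3/26.5 = 0.5192.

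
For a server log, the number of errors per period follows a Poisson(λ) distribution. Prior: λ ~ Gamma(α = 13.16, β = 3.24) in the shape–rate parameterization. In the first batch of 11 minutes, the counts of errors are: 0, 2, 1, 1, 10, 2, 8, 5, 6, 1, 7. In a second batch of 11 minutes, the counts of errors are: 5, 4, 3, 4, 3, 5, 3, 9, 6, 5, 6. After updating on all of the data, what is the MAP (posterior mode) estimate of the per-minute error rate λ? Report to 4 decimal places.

4.2853

With a Gamma(shape α, rate β) prior, the Poisson likelihood is conjugate: the posterior is Gamma(α + ΣXᵢ, β + n).
Batch 1: sum of counts S = 43 over n = 11 minutes.
After batch 1: Gamma(α+S, β+n) = Gamma(13.16+43, 3.24+11) = Gamma(56.16, 14.24).
Batch 2: sum of counts S = 53 over n = 11 minutes.
After batch 2: Gamma(α+S, β+n) = Gamma(56.16+53, 14.24+11) = Gamma(109.16, 25.24).
Mode of Gamma(α,β) for α≥1 is (α−1)/β = 108.16/25.24 = 4.2853.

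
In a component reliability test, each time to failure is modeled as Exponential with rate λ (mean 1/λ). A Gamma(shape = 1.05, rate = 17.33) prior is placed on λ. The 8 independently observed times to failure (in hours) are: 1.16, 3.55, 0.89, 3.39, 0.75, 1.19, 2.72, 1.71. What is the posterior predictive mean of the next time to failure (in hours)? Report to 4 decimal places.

4.0609

With a Gamma(shape α, rate β) prior on the exponential rate λ, the posterior after n observations with total T = Σxᵢ is Gamma(α+n, β+T).
Sum of observations T = 15.36 hours; n = 8.
Posterior: Gamma(1.05+8, 17.33+15.36) = Gamma(9.05, 32.69).
The predictive distribution for the next observation is Lomax; its mean is β/(α−1) = 32.69/8.05 = 4.0609.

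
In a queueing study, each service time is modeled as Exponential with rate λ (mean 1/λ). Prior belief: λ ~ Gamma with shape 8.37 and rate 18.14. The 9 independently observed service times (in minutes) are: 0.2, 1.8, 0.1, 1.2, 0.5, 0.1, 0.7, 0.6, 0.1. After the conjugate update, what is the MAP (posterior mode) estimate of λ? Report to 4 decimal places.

0.6984

With a Gamma(shape α, rate β) prior on the exponential rate λ, the posterior after n observations with total T = Σxᵢ is Gamma(α+n, β+T).
Sum of observations T = 5.3 minutes; n = 9.
Posterior: Gamma(8.37+9, 18.14+5.3) = Gamma(17.37, 23.44).
Mode = (α−1)/β = 0.6984.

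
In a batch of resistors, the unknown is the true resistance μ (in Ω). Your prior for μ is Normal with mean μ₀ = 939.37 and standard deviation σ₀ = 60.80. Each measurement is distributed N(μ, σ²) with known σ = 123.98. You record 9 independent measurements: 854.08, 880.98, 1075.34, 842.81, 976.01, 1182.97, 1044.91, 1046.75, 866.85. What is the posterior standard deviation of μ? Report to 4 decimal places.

For Normal data with known variance σ², a Normal(μ₀, σ₀²) prior on μ is conjugate. Posterior precision = 1/σ₀² + n/σ²; posterior mean is the precision-weighted average of μ₀ and x̄.
σ₀² = 60.80² = 3696.64, σ² = 123.98² = 15371.0404; σ² + n·σ₀² = 15371.0404 + 9·3696.64 = 48640.8004.
Posterior precision = 1/σ₀² + n/σ² = 1/3696.64 + 9/15371.0404 = (σ² + n·σ₀²)/(σ₀²σ²) = 48640.8004/(3696.64·15371.0404); posterior variance σₙ² = σ₀²σ²/(σ² + n·σ₀²) = 3696.64·15371.0404/48640.8004 = 1168.179847.
Posterior SD = √σₙ² = √(3696.64·15371.0404/48640.8004) = 34.1786.

34.1786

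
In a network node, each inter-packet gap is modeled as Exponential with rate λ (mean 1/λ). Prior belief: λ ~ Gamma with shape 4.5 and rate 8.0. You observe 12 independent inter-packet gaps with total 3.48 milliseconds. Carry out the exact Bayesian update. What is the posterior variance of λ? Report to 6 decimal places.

0.125199

With a Gamma(shape α, rate β) prior on the exponential rate λ, the posterior after n observations with total T = Σxᵢ is Gamma(α+n, β+T).
Posterior: Gamma(4.5+12, 8.0+3.48) = Gamma(16.5, 11.48).
Var = α/β² = 0.125199.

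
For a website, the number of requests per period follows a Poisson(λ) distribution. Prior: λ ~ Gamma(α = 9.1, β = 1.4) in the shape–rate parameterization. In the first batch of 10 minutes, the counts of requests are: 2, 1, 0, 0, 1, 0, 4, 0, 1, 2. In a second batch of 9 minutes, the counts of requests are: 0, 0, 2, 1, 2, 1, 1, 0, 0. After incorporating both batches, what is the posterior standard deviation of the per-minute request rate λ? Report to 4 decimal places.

0.2552

With a Gamma(shape α, rate β) prior, the Poisson likelihood is conjugate: the posterior is Gamma(α + ΣXᵢ, β + n).
Batch 1: sum of counts S = 11 over n = 10 minutes.
After batch 1: Gamma(α+S, β+n) = Gamma(9.1+11, 1.4+10) = Gamma(20.1, 11.4).
Batch 2: sum of counts S = 7 over n = 9 minutes.
After batch 2: Gamma(α+S, β+n) = Gamma(20.1+7, 11.4+9) = Gamma(27.1, 20.4).
SD = √α/β = √27.1/20.4 = 0.2552.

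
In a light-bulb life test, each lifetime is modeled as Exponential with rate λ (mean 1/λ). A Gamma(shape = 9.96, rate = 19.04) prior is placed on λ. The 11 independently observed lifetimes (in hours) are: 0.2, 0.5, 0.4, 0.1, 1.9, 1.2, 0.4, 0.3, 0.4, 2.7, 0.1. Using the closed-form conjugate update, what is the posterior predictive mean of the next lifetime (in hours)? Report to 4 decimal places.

1.3647

With a Gamma(shape α, rate β) prior on the exponential rate λ, the posterior after n observations with total T = Σxᵢ is Gamma(α+n, β+T).
Sum of observations T = 8.2 hours; n = 11.
Posterior: Gamma(9.96+11, 19.04+8.2) = Gamma(20.96, 27.24).
The predictive distribution for the next observation is Lomax; its mean is β/(α−1) = 27.24/19.96 = 1.3647.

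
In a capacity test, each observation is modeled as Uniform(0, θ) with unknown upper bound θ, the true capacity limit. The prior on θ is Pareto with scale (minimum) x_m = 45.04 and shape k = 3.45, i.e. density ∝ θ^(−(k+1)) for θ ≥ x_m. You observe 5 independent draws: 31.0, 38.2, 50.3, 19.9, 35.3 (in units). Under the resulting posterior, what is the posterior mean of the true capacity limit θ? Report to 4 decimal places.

57.0517

A Pareto(scale x_m, shape k) prior on the upper bound θ of Uniform(0, θ) is conjugate: posterior is Pareto(max(x_m, max xᵢ), k + n).
Sample maximum = 50.3; prior scale x_m = 45.04 → posterior scale = max = 50.30.
Posterior shape = 3.45 + 5 = 8.45.
E[θ|data] = k·x_m/(k−1) = 8.45·50.30/7.45 = 57.0517.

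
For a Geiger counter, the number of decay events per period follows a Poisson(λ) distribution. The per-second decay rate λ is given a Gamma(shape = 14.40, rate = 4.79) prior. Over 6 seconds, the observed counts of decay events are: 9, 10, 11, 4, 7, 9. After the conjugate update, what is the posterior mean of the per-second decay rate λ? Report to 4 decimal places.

With a Gamma(shape α, rate β) prior, the Poisson likelihood is conjugate: the posterior is Gamma(α + ΣXᵢ, β + n).
Sum of counts S = 50 over n = 6 seconds.
Posterior: Gamma(α+S, β+n) = Gamma(14.40+50, 4.79+6) = Gamma(64.40, 10.79).
Posterior mean = α/β = 64.40/10.79 = 5.9685.

5.9685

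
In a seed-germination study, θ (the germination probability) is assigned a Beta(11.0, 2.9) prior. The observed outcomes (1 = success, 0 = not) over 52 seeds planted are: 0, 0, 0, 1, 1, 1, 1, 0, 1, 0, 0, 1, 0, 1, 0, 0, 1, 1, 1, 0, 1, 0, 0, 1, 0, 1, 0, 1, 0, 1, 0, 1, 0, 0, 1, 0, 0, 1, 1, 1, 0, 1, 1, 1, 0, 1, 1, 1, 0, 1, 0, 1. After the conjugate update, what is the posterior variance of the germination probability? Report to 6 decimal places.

0.003611

The Beta prior is conjugate to a Binomial/Bernoulli likelihood; the update adds successes to α and failures to β.
Posterior: Beta(α+k, β+n−k) = Beta(11.0+28, 2.9+24) = Beta(39.0, 26.9).
Var = αβ/((α+β)²(α+β+1)) = 39.0·26.9/(65.9²·66.9) = 0.003611.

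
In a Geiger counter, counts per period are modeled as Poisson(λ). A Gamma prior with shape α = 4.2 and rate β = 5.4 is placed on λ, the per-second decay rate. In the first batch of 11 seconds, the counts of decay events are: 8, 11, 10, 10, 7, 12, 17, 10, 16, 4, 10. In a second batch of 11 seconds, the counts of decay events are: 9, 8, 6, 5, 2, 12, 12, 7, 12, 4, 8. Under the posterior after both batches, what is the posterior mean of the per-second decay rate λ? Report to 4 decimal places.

With a Gamma(shape α, rate β) prior, the Poisson likelihood is conjugate: the posterior is Gamma(α + ΣXᵢ, β + n).
Batch 1: sum of counts S = 115 over n = 11 seconds.
After batch 1: Gamma(α+S, β+n) = Gamma(4.2+115, 5.4+11) = Gamma(119.2, 16.4).
Batch 2: sum of counts S = 85 over n = 11 seconds.
After batch 2: Gamma(α+S, β+n) = Gamma(119.2+85, 16.4+11) = Gamma(204.2, 27.4).
Posterior mean = α/β = 204.2/27.4 = 7.4526.

7.4526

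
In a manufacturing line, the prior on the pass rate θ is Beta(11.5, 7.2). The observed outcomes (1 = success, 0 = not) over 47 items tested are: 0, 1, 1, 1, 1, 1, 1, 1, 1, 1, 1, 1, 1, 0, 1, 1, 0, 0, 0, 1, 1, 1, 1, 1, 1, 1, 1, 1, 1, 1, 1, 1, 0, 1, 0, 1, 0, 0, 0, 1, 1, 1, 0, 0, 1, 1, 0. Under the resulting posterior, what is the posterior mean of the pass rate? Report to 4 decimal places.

0.6925

The Beta prior is conjugate to a Binomial/Bernoulli likelihood; the update adds successes to α and failures to β.
Posterior: Beta(α+k, β+n−k) = Beta(11.5+34, 7.2+13) = Beta(45.5, 20.2).
Posterior mean = α/(α+β) = 45.5/65.7 = 0.6925.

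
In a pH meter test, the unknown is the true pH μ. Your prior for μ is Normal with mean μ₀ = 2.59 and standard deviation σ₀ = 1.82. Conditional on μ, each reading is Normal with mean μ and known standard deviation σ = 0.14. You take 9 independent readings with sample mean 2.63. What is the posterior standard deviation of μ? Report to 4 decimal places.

0.0467

For Normal data with known variance σ², a Normal(μ₀, σ₀²) prior on μ is conjugate. Posterior precision = 1/σ₀² + n/σ²; posterior mean is the precision-weighted average of μ₀ and x̄.
σ₀² = 1.82² = 3.3124, σ² = 0.14² = 0.0196; σ² + n·σ₀² = 0.0196 + 9·3.3124 = 29.8312.
Posterior precision = 1/σ₀² + n/σ² = 1/3.3124 + 9/0.0196 = (σ² + n·σ₀²)/(σ₀²σ²) = 29.8312/(3.3124·0.0196); posterior variance σₙ² = σ₀²σ²/(σ² + n·σ₀²) = 3.3124·0.0196/29.8312 = 0.002176.
Posterior SD = √σₙ² = √(3.3124·0.0196/29.8312) = 0.0467.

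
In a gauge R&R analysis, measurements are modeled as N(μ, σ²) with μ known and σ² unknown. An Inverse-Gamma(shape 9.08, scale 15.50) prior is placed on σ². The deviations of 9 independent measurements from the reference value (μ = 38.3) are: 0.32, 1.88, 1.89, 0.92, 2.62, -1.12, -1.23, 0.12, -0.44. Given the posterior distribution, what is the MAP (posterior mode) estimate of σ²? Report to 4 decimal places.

With known mean μ and an Inverse-Gamma(α, β) prior on σ², the Normal likelihood is conjugate: posterior is Inv-Gamma(α + n/2, β + Σ(xᵢ−μ)²/2).
Σ(xᵢ−μ)² = (0.32)² + (1.88)² + (1.89)² + (0.92)² + (2.62)² + (-1.12)² + (-1.23)² + (0.12)² + (-0.44)² = 17.8950.
Posterior: Inv-Gamma(9.08 + 9/2, 15.50 + 17.8950/2) = Inv-Gamma(13.58, 24.44750).
Mode = β/(α+1) = 24.44750/14.58 = 1.6768.

1.6768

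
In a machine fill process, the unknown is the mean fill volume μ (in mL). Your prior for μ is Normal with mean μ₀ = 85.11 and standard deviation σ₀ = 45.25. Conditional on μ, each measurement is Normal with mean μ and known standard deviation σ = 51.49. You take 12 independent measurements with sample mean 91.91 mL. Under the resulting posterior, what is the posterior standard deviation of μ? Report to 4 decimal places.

14.1215

For Normal data with known variance σ², a Normal(μ₀, σ₀²) prior on μ is conjugate. Posterior precision = 1/σ₀² + n/σ²; posterior mean is the precision-weighted average of μ₀ and x̄.
σ₀² = 45.25² = 2047.5625, σ² = 51.49² = 2651.2201; σ² + n·σ₀² = 2651.2201 + 12·2047.5625 = 27221.9701.
Posterior precision = 1/σ₀² + n/σ² = 1/2047.5625 + 12/2651.2201 = (σ² + n·σ₀²)/(σ₀²σ²) = 27221.9701/(2047.5625·2651.2201); posterior variance σₙ² = σ₀²σ²/(σ² + n·σ₀²) = 2047.5625·2651.2201/27221.9701 = 199.417560.
Posterior SD = √σₙ² = √(2047.5625·2651.2201/27221.9701) = 14.1215.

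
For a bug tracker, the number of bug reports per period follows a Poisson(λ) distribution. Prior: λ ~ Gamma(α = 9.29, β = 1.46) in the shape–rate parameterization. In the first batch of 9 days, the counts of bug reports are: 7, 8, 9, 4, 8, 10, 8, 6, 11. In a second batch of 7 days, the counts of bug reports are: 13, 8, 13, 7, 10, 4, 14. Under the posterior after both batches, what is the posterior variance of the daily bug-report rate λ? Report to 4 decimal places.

0.4897

With a Gamma(shape α, rate β) prior, the Poisson likelihood is conjugate: the posterior is Gamma(α + ΣXᵢ, β + n).
Batch 1: sum of counts S = 71 over n = 9 days.
After batch 1: Gamma(α+S, β+n) = Gamma(9.29+71, 1.46+9) = Gamma(80.29, 10.46).
Batch 2: sum of counts S = 69 over n = 7 days.
After batch 2: Gamma(α+S, β+n) = Gamma(80.29+69, 10.46+7) = Gamma(149.29, 17.46).
Var = α/β² = 149.29/17.46² = 0.4897.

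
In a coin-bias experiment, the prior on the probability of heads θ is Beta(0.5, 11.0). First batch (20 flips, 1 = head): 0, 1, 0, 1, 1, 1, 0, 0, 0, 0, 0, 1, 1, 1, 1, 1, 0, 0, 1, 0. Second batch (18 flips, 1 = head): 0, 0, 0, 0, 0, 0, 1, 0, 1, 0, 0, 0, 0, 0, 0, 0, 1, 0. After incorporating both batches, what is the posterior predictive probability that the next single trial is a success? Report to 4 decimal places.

0.2727

The Beta prior is conjugate to a Binomial/Bernoulli likelihood; the update adds successes to α and failures to β.
After batch 1: Beta(0.5+10, 11.0+10) = Beta(10.5, 21.0).
After batch 2: Beta(10.5+3, 21.0+15) = Beta(13.5, 36.0).
For a single future Bernoulli trial, P(success | data) = α/(α+β) = 0.2727.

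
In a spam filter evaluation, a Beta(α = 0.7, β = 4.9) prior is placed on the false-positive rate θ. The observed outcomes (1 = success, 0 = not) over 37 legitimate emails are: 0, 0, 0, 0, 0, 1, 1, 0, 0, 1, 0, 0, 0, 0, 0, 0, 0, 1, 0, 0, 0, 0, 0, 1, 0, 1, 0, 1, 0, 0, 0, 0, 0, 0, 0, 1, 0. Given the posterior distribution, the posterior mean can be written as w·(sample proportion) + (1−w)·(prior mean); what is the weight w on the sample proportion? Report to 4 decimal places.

0.8685

The Beta prior is conjugate to a Binomial/Bernoulli likelihood; the update adds successes to α and failures to β.
Posterior mean = (α₀+k)/(α₀+β₀+n) = [n/(α₀+β₀+n)]·(k/n) + [(α₀+β₀)/(α₀+β₀+n)]·α₀/(α₀+β₀), so only n and the prior enter the weight.
The weight on the data is w = n/(α₀+β₀+n) = 37/(0.7+4.9+37) = 37/42.6 = 0.8685.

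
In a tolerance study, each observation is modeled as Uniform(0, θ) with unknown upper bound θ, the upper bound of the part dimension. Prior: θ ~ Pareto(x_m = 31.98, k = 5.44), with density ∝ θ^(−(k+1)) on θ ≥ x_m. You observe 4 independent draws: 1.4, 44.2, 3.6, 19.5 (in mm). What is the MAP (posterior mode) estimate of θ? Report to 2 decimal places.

A Pareto(scale x_m, shape k) prior on the upper bound θ of Uniform(0, θ) is conjugate: posterior is Pareto(max(x_m, max xᵢ), k + n).
Sample maximum = 44.2; prior scale x_m = 31.98 → posterior scale = max = 44.20.
Posterior shape = 5.44 + 4 = 9.44.
The Pareto density is decreasing on [x_m, ∞), so the mode is x_m = 44.20.

44.20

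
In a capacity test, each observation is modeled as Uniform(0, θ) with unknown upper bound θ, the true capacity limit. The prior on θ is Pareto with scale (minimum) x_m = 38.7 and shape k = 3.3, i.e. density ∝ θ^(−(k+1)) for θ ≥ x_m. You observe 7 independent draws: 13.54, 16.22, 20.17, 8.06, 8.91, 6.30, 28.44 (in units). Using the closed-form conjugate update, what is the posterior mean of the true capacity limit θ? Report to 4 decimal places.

A Pareto(scale x_m, shape k) prior on the upper bound θ of Uniform(0, θ) is conjugate: posterior is Pareto(max(x_m, max xᵢ), k + n).
Sample maximum = 28.44; prior scale x_m = 38.7 → posterior scale = max = 38.70.
Posterior shape = 3.3 + 7 = 10.3.
E[θ|data] = k·x_m/(k−1) = 10.3·38.70/9.3 = 42.8613.

42.8613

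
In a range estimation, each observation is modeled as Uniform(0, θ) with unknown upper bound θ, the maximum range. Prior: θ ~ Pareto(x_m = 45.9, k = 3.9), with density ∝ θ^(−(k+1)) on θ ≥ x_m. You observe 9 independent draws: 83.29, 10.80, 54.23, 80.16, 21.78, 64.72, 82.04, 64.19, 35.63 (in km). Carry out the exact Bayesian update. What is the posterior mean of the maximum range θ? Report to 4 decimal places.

A Pareto(scale x_m, shape k) prior on the upper bound θ of Uniform(0, θ) is conjugate: posterior is Pareto(max(x_m, max xᵢ), k + n).
Sample maximum = 83.29; prior scale x_m = 45.9 → posterior scale = max = 83.29.
Posterior shape = 3.9 + 9 = 12.9.
E[θ|data] = k·x_m/(k−1) = 12.9·83.29/11.9 = 90.2892.

90.2892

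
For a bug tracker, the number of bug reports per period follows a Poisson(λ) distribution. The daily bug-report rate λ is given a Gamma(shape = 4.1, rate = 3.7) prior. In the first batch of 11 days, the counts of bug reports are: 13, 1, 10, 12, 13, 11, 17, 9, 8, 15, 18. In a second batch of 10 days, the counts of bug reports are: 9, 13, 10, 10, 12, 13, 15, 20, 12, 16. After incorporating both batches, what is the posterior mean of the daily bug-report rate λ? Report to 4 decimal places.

10.5709

With a Gamma(shape α, rate β) prior, the Poisson likelihood is conjugate: the posterior is Gamma(α + ΣXᵢ, β + n).
Batch 1: sum of counts S = 127 over n = 11 days.
After batch 1: Gamma(α+S, β+n) = Gamma(4.1+127, 3.7+11) = Gamma(131.1, 14.7).
Batch 2: sum of counts S = 130 over n = 10 days.
After batch 2: Gamma(α+S, β+n) = Gamma(131.1+130, 14.7+10) = Gamma(261.1, 24.7).
Posterior mean = α/β = 261.1/24.7 = 10.5709.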